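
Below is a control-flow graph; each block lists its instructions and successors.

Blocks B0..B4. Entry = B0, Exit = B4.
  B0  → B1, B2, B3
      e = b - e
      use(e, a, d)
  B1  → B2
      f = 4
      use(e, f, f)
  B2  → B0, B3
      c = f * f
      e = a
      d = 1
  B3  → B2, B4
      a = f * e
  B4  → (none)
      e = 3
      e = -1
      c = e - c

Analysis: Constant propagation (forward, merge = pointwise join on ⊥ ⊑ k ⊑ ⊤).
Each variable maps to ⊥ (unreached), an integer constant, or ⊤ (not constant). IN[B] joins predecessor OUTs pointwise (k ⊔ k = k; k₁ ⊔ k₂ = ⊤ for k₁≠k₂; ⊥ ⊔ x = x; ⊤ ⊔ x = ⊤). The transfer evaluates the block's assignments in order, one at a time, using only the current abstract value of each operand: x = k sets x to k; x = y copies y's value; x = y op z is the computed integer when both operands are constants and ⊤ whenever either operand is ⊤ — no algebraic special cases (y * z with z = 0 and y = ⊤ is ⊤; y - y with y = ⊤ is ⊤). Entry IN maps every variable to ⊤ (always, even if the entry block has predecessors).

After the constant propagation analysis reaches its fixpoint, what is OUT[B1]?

Fixpoint table:
  B0: | IN=(all ⊤) | OUT=(all ⊤)
  B1: | IN=(all ⊤) | OUT={f:4; rest ⊤}
  B2: | IN=(all ⊤) | OUT={d:1; rest ⊤}
  B3: | IN=(all ⊤) | OUT=(all ⊤)
  B4: | IN=(all ⊤) | OUT={e:-1; rest ⊤}

Merge at B1: IN[B1] = OUT[B0] = {a: ⊤, b: ⊤, c: ⊤, d: ⊤, e: ⊤, f: ⊤}
Applying B1's transfer function to that IN value gives OUT[B1] (row B1 above).

Answer: {a: ⊤, b: ⊤, c: ⊤, d: ⊤, e: ⊤, f: 4}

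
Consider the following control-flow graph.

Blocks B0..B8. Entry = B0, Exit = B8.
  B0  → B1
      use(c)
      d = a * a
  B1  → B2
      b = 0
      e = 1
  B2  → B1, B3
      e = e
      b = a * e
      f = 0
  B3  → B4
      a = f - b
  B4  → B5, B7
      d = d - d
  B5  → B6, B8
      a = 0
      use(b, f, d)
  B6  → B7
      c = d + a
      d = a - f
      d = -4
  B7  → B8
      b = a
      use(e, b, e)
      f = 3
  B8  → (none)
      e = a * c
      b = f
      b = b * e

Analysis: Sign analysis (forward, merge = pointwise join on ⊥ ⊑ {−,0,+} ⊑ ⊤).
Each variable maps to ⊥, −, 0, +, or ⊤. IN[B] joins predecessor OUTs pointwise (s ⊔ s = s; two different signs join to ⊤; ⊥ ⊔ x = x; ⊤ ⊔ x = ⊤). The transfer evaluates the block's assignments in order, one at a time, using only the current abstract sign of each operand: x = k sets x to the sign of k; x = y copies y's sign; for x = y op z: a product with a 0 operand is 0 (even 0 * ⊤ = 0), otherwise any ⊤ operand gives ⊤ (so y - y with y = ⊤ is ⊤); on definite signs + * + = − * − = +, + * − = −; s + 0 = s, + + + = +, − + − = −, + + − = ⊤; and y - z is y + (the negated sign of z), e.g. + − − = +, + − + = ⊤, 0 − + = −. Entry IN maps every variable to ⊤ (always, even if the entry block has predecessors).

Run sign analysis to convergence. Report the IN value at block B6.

Answer: {a: 0, b: ⊤, c: ⊤, d: ⊤, e: +, f: 0}

Derivation:
Per-block solution:
  B0: | IN=(all ⊤) | OUT=(all ⊤)
  B1: | IN=(all ⊤) | OUT={b:0, e:+; rest ⊤}
  B2: | IN={b:0, e:+; rest ⊤} | OUT={e:+, f:0; rest ⊤}
  B3: | IN={e:+, f:0; rest ⊤} | OUT={e:+, f:0; rest ⊤}
  B4: | IN={e:+, f:0; rest ⊤} | OUT={e:+, f:0; rest ⊤}
  B5: | IN={e:+, f:0; rest ⊤} | OUT={a:0, e:+, f:0; rest ⊤}
  B6: | IN={a:0, e:+, f:0; rest ⊤} | OUT={a:0, d:-, e:+, f:0; rest ⊤}
  B7: | IN={e:+, f:0; rest ⊤} | OUT={e:+, f:+; rest ⊤}
  B8: | IN={e:+; rest ⊤} | OUT=(all ⊤)

Merge at B6: IN[B6] = OUT[B5] = {a: 0, b: ⊤, c: ⊤, d: ⊤, e: +, f: 0}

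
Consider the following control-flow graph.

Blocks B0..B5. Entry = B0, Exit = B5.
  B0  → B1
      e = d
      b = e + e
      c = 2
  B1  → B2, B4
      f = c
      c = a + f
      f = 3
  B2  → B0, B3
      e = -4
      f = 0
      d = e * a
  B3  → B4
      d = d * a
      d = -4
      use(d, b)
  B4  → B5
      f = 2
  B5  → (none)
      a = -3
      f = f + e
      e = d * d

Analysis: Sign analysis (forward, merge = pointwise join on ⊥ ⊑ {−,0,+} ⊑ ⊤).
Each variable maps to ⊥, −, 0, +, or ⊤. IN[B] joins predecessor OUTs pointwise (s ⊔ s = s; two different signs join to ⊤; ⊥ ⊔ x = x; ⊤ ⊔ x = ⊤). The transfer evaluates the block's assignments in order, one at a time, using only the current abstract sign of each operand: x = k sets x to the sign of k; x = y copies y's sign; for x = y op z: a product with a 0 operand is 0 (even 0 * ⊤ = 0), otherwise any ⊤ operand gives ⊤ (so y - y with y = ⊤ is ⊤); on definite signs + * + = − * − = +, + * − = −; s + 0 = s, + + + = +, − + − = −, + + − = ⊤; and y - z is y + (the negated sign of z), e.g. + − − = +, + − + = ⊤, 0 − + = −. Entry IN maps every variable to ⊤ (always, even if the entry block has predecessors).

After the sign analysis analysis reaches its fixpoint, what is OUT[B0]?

Answer: {a: ⊤, b: ⊤, c: +, d: ⊤, e: ⊤, f: ⊤}

Derivation:
Per-block solution:
  B0: | IN=(all ⊤) | OUT={c:+; rest ⊤}
  B1: | IN={c:+; rest ⊤} | OUT={f:+; rest ⊤}
  B2: | IN={f:+; rest ⊤} | OUT={e:-, f:0; rest ⊤}
  B3: | IN={e:-, f:0; rest ⊤} | OUT={d:-, e:-, f:0; rest ⊤}
  B4: | IN=(all ⊤) | OUT={f:+; rest ⊤}
  B5: | IN={f:+; rest ⊤} | OUT={a:-; rest ⊤}

Merge at B0 (entry node, so the boundary value (all ⊤) is joined with the incoming edge(s)): IN[B0] = (all ⊤) ⊔ OUT[B2] = {a: ⊤, b: ⊤, c: ⊤, d: ⊤, e: ⊤, f: ⊤}
Applying B0's transfer function to that IN value gives OUT[B0] (row B0 above).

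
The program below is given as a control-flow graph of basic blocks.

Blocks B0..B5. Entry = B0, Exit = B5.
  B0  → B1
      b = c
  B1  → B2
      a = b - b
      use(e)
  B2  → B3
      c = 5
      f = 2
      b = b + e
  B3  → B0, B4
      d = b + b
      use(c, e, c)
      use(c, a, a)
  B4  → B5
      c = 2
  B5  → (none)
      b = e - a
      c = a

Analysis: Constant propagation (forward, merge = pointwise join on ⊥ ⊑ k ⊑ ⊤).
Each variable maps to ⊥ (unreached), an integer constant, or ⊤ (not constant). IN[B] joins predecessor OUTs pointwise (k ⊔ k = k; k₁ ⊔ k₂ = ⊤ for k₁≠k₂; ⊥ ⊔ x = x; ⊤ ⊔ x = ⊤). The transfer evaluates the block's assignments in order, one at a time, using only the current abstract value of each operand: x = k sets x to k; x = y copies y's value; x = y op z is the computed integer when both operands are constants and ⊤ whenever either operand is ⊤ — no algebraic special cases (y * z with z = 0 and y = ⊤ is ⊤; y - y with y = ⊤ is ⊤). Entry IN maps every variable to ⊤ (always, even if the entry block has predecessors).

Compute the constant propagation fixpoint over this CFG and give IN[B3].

Answer: {a: ⊤, b: ⊤, c: 5, d: ⊤, e: ⊤, f: 2}

Derivation:
Fixpoint table:
  B0: | IN=(all ⊤) | OUT=(all ⊤)
  B1: | IN=(all ⊤) | OUT=(all ⊤)
  B2: | IN=(all ⊤) | OUT={c:5, f:2; rest ⊤}
  B3: | IN={c:5, f:2; rest ⊤} | OUT={c:5, f:2; rest ⊤}
  B4: | IN={c:5, f:2; rest ⊤} | OUT={c:2, f:2; rest ⊤}
  B5: | IN={c:2, f:2; rest ⊤} | OUT={f:2; rest ⊤}

Merge at B3: IN[B3] = OUT[B2] = {a: ⊤, b: ⊤, c: 5, d: ⊤, e: ⊤, f: 2}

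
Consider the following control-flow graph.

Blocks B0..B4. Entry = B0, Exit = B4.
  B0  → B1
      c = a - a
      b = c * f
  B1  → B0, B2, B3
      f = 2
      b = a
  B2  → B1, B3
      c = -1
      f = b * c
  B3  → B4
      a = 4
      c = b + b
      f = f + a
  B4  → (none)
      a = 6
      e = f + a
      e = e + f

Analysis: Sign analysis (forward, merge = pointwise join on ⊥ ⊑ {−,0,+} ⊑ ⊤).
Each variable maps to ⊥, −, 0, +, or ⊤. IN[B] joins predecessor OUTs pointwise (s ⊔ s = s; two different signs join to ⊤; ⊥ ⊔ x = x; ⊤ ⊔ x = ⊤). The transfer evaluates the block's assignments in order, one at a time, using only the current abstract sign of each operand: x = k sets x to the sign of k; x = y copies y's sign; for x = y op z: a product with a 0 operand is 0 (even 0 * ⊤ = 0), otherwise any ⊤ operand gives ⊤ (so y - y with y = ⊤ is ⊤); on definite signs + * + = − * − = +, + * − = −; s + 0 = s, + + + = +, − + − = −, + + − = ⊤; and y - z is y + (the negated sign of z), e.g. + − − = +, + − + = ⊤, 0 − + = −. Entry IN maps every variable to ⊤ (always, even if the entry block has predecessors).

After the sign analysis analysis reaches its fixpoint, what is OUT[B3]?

Answer: {a: +, b: ⊤, c: ⊤, d: ⊤, e: ⊤, f: ⊤}

Trace:
Converged values:
  B0:  IN=(all ⊤)  OUT=(all ⊤)
  B1:  IN=(all ⊤)  OUT={f:+; rest ⊤}
  B2:  IN={f:+; rest ⊤}  OUT={c:-; rest ⊤}
  B3:  IN=(all ⊤)  OUT={a:+; rest ⊤}
  B4:  IN={a:+; rest ⊤}  OUT={a:+; rest ⊤}

Merge at B3: IN[B3] = OUT[B1] ⊔ OUT[B2] = {a: ⊤, b: ⊤, c: ⊤, d: ⊤, e: ⊤, f: ⊤}
Applying B3's transfer function to that IN value gives OUT[B3] (row B3 above).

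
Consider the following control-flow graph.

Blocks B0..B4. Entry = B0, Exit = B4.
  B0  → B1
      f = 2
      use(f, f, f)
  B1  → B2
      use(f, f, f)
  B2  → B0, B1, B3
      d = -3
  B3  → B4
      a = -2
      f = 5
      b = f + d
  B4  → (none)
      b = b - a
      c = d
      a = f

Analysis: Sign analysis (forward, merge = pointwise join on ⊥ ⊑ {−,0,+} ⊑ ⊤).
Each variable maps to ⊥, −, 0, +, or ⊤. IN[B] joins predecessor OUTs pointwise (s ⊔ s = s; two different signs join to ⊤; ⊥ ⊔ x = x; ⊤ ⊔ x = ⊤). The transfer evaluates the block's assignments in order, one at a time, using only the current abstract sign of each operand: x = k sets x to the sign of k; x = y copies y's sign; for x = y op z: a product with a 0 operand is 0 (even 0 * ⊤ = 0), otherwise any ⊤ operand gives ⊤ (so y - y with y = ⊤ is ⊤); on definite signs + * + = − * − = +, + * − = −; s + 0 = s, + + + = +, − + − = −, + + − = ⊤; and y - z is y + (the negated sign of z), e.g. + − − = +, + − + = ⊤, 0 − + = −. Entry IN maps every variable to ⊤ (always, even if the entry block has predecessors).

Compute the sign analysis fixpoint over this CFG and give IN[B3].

Per-block solution:
  B0:  IN=(all ⊤)  OUT={f:+; rest ⊤}
  B1:  IN={f:+; rest ⊤}  OUT={f:+; rest ⊤}
  B2:  IN={f:+; rest ⊤}  OUT={d:-, f:+; rest ⊤}
  B3:  IN={d:-, f:+; rest ⊤}  OUT={a:-, d:-, f:+; rest ⊤}
  B4:  IN={a:-, d:-, f:+; rest ⊤}  OUT={a:+, c:-, d:-, f:+; rest ⊤}

Merge at B3: IN[B3] = OUT[B2] = {a: ⊤, b: ⊤, c: ⊤, d: -, e: ⊤, f: +}

Answer: {a: ⊤, b: ⊤, c: ⊤, d: -, e: ⊤, f: +}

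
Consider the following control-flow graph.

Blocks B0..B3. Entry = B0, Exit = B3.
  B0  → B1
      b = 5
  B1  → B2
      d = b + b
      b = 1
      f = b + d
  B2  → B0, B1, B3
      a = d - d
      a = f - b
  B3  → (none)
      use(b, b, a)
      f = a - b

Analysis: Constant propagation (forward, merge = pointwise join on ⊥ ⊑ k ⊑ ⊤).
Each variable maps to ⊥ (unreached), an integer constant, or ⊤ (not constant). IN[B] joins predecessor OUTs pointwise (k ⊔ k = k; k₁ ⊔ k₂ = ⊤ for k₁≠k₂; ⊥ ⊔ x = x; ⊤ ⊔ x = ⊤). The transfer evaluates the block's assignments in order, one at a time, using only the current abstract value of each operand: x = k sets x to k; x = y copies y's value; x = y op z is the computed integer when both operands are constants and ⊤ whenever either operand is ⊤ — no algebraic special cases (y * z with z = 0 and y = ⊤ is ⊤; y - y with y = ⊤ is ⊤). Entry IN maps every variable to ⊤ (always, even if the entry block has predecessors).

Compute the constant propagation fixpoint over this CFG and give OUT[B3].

Converged values:
  B0:   IN=(all ⊤)   OUT={b:5; rest ⊤}
  B1:   IN=(all ⊤)   OUT={b:1; rest ⊤}
  B2:   IN={b:1; rest ⊤}   OUT={b:1; rest ⊤}
  B3:   IN={b:1; rest ⊤}   OUT={b:1; rest ⊤}

Merge at B3: IN[B3] = OUT[B2] = {a: ⊤, b: 1, c: ⊤, d: ⊤, e: ⊤, f: ⊤}
Applying B3's transfer function to that IN value gives OUT[B3] (row B3 above).

Answer: {a: ⊤, b: 1, c: ⊤, d: ⊤, e: ⊤, f: ⊤}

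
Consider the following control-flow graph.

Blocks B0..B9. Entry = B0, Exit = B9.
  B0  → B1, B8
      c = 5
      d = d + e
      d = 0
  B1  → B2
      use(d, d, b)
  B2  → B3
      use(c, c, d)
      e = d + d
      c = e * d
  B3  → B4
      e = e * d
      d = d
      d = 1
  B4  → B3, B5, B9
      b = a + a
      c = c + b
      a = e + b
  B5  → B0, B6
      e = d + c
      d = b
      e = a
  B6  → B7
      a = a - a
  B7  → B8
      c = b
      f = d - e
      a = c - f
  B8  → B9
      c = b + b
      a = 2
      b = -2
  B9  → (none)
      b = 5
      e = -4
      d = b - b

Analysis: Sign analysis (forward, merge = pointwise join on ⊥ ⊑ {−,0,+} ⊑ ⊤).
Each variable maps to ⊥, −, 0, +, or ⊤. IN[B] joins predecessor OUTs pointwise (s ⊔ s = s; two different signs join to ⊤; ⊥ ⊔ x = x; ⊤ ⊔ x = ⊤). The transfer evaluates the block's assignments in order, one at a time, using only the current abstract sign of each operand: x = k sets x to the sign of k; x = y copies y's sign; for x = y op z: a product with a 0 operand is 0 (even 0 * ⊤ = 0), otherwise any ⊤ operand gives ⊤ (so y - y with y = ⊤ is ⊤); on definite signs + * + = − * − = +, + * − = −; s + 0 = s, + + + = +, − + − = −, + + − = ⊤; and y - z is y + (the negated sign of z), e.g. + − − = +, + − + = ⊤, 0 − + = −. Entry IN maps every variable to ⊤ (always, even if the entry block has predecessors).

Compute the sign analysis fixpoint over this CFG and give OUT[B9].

Answer: {a: ⊤, b: +, c: ⊤, d: ⊤, e: -, f: ⊤}

Trace:
Fixpoint table:
  B0:   IN=(all ⊤)   OUT={c:+, d:0; rest ⊤}
  B1:   IN={c:+, d:0; rest ⊤}   OUT={c:+, d:0; rest ⊤}
  B2:   IN={c:+, d:0; rest ⊤}   OUT={c:0, d:0, e:0; rest ⊤}
  B3:   IN={e:0; rest ⊤}   OUT={d:+, e:0; rest ⊤}
  B4:   IN={d:+, e:0; rest ⊤}   OUT={d:+, e:0; rest ⊤}
  B5:   IN={d:+, e:0; rest ⊤}   OUT=(all ⊤)
  B6:   IN=(all ⊤)   OUT=(all ⊤)
  B7:   IN=(all ⊤)   OUT=(all ⊤)
  B8:   IN=(all ⊤)   OUT={a:+, b:-; rest ⊤}
  B9:   IN=(all ⊤)   OUT={b:+, e:-; rest ⊤}

Merge at B9: IN[B9] = OUT[B4] ⊔ OUT[B8] = {a: ⊤, b: ⊤, c: ⊤, d: ⊤, e: ⊤, f: ⊤}
Applying B9's transfer function to that IN value gives OUT[B9] (row B9 above).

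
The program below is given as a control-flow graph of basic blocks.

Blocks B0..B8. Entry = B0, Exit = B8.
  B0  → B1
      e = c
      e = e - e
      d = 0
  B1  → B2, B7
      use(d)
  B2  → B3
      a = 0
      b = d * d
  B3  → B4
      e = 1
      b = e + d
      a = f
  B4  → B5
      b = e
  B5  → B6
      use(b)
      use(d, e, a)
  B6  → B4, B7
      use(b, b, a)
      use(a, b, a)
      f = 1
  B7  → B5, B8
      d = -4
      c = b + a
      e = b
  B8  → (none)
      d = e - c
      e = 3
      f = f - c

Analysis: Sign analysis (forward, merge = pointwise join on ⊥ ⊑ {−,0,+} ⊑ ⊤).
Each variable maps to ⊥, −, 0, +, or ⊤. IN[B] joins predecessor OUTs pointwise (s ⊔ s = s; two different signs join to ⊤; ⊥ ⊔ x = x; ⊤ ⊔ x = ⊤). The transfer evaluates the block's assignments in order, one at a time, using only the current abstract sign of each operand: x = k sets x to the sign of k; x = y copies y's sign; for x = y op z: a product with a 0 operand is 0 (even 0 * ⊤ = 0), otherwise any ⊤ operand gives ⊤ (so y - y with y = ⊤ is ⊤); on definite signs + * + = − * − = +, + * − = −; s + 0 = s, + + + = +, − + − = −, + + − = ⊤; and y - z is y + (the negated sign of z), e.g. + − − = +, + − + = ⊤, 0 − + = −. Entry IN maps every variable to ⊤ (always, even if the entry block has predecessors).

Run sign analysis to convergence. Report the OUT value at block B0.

Answer: {a: ⊤, b: ⊤, c: ⊤, d: 0, e: ⊤, f: ⊤}

Working:
Per-block solution:
  B0:  IN=(all ⊤)  OUT={d:0; rest ⊤}
  B1:  IN={d:0; rest ⊤}  OUT={d:0; rest ⊤}
  B2:  IN={d:0; rest ⊤}  OUT={a:0, b:0, d:0; rest ⊤}
  B3:  IN={a:0, b:0, d:0; rest ⊤}  OUT={b:+, d:0, e:+; rest ⊤}
  B4:  IN=(all ⊤)  OUT=(all ⊤)
  B5:  IN=(all ⊤)  OUT=(all ⊤)
  B6:  IN=(all ⊤)  OUT={f:+; rest ⊤}
  B7:  IN=(all ⊤)  OUT={d:-; rest ⊤}
  B8:  IN={d:-; rest ⊤}  OUT={e:+; rest ⊤}

B0 is the boundary node: IN[B0] = {a: ⊤, b: ⊤, c: ⊤, d: ⊤, e: ⊤, f: ⊤}
Applying B0's transfer function to that IN value gives OUT[B0] (row B0 above).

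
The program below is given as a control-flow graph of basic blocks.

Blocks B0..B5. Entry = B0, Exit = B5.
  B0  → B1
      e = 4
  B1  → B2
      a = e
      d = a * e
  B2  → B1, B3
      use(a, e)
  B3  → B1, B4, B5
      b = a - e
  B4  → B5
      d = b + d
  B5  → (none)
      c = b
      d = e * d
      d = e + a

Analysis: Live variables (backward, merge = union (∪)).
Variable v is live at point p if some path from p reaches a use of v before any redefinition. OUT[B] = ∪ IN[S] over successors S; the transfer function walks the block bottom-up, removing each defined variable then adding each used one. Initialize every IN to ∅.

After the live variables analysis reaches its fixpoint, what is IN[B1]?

Answer: {e}

Derivation:
Converged values:
  B0:  IN={}  OUT={e}
  B1:  IN={e}  OUT={a, d, e}
  B2:  IN={a, d, e}  OUT={a, d, e}
  B3:  IN={a, d, e}  OUT={a, b, d, e}
  B4:  IN={a, b, d, e}  OUT={a, b, d, e}
  B5:  IN={a, b, d, e}  OUT={}

Merge at B1: OUT[B1] = IN[B2] = {a, d, e}
Applying B1's transfer function to that OUT value gives IN[B1] (row B1 above).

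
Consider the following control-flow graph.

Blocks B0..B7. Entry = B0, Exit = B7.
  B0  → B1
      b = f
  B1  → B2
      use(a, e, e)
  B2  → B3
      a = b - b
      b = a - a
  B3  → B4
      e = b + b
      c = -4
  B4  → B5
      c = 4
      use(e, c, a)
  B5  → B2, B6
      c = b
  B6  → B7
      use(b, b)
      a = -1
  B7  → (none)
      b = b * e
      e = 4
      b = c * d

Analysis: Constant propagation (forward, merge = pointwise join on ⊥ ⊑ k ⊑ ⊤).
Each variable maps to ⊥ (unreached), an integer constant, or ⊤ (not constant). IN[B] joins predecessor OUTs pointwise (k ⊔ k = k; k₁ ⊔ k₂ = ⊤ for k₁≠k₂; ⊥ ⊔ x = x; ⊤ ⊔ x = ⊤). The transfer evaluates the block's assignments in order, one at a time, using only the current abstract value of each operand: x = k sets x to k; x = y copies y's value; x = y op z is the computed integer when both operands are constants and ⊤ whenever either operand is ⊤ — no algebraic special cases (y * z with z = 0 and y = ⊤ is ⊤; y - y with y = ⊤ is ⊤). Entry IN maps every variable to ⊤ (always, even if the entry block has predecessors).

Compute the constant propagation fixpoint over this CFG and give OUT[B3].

Fixpoint table:
  B0:   IN=(all ⊤)   OUT=(all ⊤)
  B1:   IN=(all ⊤)   OUT=(all ⊤)
  B2:   IN=(all ⊤)   OUT=(all ⊤)
  B3:   IN=(all ⊤)   OUT={c:-4; rest ⊤}
  B4:   IN={c:-4; rest ⊤}   OUT={c:4; rest ⊤}
  B5:   IN={c:4; rest ⊤}   OUT=(all ⊤)
  B6:   IN=(all ⊤)   OUT={a:-1; rest ⊤}
  B7:   IN={a:-1; rest ⊤}   OUT={a:-1, e:4; rest ⊤}

Merge at B3: IN[B3] = OUT[B2] = {a: ⊤, b: ⊤, c: ⊤, d: ⊤, e: ⊤, f: ⊤}
Applying B3's transfer function to that IN value gives OUT[B3] (row B3 above).

Answer: {a: ⊤, b: ⊤, c: -4, d: ⊤, e: ⊤, f: ⊤}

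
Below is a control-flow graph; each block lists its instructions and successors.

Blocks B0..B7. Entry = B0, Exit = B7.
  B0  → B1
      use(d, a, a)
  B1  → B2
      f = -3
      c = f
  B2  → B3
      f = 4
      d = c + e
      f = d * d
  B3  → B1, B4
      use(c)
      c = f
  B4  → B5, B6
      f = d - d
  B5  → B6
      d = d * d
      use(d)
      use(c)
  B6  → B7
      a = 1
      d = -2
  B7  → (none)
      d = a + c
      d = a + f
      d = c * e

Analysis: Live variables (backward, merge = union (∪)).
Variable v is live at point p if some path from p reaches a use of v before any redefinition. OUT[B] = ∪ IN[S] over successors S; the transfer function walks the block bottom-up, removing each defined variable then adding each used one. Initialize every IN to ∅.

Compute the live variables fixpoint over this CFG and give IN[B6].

Fixpoint table:
  B0: | IN={a, d, e} | OUT={e}
  B1: | IN={e} | OUT={c, e}
  B2: | IN={c, e} | OUT={c, d, e, f}
  B3: | IN={c, d, e, f} | OUT={c, d, e}
  B4: | IN={c, d, e} | OUT={c, d, e, f}
  B5: | IN={c, d, e, f} | OUT={c, e, f}
  B6: | IN={c, e, f} | OUT={a, c, e, f}
  B7: | IN={a, c, e, f} | OUT={}

Merge at B6: OUT[B6] = IN[B7] = {a, c, e, f}
Applying B6's transfer function to that OUT value gives IN[B6] (row B6 above).

Answer: {c, e, f}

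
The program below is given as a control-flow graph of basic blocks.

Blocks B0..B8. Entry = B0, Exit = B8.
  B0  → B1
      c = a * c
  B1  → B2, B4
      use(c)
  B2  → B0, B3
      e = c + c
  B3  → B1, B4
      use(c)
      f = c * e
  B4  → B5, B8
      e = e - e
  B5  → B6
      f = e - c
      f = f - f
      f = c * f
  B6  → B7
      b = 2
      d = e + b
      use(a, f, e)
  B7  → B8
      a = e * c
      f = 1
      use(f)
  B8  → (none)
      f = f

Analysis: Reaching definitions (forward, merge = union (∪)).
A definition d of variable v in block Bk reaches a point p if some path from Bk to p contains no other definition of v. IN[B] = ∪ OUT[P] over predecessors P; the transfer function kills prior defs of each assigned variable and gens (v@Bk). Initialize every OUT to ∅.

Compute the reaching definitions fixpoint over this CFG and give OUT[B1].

Answer: {c@B0, e@B2, f@B3}

Derivation:
Fixpoint table:
  B0:  IN={c@B0, e@B2, f@B3}  OUT={c@B0, e@B2, f@B3}
  B1:  IN={c@B0, e@B2, f@B3}  OUT={c@B0, e@B2, f@B3}
  B2:  IN={c@B0, e@B2, f@B3}  OUT={c@B0, e@B2, f@B3}
  B3:  IN={c@B0, e@B2, f@B3}  OUT={c@B0, e@B2, f@B3}
  B4:  IN={c@B0, e@B2, f@B3}  OUT={c@B0, e@B4, f@B3}
  B5:  IN={c@B0, e@B4, f@B3}  OUT={c@B0, e@B4, f@B5}
  B6:  IN={c@B0, e@B4, f@B5}  OUT={b@B6, c@B0, d@B6, e@B4, f@B5}
  B7:  IN={b@B6, c@B0, d@B6, e@B4, f@B5}  OUT={a@B7, b@B6, c@B0, d@B6, e@B4, f@B7}
  B8:  IN={a@B7, b@B6, c@B0, d@B6, e@B4, f@B3, f@B7}  OUT={a@B7, b@B6, c@B0, d@B6, e@B4, f@B8}

Merge at B1: IN[B1] = OUT[B0] ⊔ OUT[B3] = {c@B0, e@B2, f@B3}
Applying B1's transfer function to that IN value gives OUT[B1] (row B1 above).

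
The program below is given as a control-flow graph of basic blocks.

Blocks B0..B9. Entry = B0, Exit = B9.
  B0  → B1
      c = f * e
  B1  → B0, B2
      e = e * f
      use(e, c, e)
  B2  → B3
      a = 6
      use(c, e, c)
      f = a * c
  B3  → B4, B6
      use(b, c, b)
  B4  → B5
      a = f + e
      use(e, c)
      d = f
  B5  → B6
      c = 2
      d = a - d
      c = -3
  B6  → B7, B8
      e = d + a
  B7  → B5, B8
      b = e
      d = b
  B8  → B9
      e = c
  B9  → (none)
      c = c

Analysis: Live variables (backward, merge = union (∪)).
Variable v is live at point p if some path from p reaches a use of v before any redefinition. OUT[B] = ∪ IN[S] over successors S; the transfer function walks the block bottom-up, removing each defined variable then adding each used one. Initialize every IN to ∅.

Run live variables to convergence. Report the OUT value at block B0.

Answer: {b, c, d, e, f}

Derivation:
Converged values:
  B0:   IN={b, d, e, f}   OUT={b, c, d, e, f}
  B1:   IN={b, c, d, e, f}   OUT={b, c, d, e, f}
  B2:   IN={b, c, d, e}   OUT={a, b, c, d, e, f}
  B3:   IN={a, b, c, d, e, f}   OUT={a, c, d, e, f}
  B4:   IN={c, e, f}   OUT={a, d}
  B5:   IN={a, d}   OUT={a, c, d}
  B6:   IN={a, c, d}   OUT={a, c, e}
  B7:   IN={a, c, e}   OUT={a, c, d}
  B8:   IN={c}   OUT={c}
  B9:   IN={c}   OUT={}

Merge at B0: OUT[B0] = IN[B1] = {b, c, d, e, f}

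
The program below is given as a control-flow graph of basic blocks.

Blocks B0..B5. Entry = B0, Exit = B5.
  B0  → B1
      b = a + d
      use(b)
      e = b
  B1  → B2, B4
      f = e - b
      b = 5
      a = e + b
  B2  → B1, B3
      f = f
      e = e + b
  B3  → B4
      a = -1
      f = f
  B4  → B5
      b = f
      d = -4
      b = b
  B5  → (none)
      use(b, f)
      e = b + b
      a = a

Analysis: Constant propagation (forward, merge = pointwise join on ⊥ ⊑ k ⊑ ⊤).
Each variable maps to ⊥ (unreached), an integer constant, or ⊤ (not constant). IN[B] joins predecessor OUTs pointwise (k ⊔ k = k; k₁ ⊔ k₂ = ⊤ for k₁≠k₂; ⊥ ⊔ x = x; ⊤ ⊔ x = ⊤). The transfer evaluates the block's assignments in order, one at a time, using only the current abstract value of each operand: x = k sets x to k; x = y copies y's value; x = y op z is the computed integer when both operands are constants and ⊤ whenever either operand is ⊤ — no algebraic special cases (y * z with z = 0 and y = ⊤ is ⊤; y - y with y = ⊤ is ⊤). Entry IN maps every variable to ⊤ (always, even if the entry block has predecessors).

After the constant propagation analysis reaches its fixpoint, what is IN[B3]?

Fixpoint table:
  B0:   IN=(all ⊤)   OUT=(all ⊤)
  B1:   IN=(all ⊤)   OUT={b:5; rest ⊤}
  B2:   IN={b:5; rest ⊤}   OUT={b:5; rest ⊤}
  B3:   IN={b:5; rest ⊤}   OUT={a:-1, b:5; rest ⊤}
  B4:   IN={b:5; rest ⊤}   OUT={d:-4; rest ⊤}
  B5:   IN={d:-4; rest ⊤}   OUT={d:-4; rest ⊤}

Merge at B3: IN[B3] = OUT[B2] = {a: ⊤, b: 5, c: ⊤, d: ⊤, e: ⊤, f: ⊤}

Answer: {a: ⊤, b: 5, c: ⊤, d: ⊤, e: ⊤, f: ⊤}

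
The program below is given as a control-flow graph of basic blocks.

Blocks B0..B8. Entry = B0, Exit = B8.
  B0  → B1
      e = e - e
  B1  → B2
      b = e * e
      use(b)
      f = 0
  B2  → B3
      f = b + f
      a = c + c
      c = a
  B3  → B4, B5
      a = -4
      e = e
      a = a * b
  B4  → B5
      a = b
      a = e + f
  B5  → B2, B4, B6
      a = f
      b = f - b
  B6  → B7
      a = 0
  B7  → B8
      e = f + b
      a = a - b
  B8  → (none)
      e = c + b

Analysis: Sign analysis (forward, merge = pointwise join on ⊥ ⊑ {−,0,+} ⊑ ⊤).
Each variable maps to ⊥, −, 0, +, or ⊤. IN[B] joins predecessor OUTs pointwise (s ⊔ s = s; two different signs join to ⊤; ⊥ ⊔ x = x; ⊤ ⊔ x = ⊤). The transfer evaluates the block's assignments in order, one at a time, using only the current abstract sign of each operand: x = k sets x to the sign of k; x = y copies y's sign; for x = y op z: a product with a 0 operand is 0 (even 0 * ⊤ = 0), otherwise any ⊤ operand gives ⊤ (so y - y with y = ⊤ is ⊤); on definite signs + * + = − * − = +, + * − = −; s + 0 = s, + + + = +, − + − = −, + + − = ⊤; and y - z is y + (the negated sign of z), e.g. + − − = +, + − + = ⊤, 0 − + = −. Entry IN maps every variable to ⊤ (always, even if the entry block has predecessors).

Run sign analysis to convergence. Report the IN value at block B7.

Fixpoint table:
  B0:  IN=(all ⊤)  OUT=(all ⊤)
  B1:  IN=(all ⊤)  OUT={f:0; rest ⊤}
  B2:  IN=(all ⊤)  OUT=(all ⊤)
  B3:  IN=(all ⊤)  OUT=(all ⊤)
  B4:  IN=(all ⊤)  OUT=(all ⊤)
  B5:  IN=(all ⊤)  OUT=(all ⊤)
  B6:  IN=(all ⊤)  OUT={a:0; rest ⊤}
  B7:  IN={a:0; rest ⊤}  OUT=(all ⊤)
  B8:  IN=(all ⊤)  OUT=(all ⊤)

Merge at B7: IN[B7] = OUT[B6] = {a: 0, b: ⊤, c: ⊤, d: ⊤, e: ⊤, f: ⊤}

Answer: {a: 0, b: ⊤, c: ⊤, d: ⊤, e: ⊤, f: ⊤}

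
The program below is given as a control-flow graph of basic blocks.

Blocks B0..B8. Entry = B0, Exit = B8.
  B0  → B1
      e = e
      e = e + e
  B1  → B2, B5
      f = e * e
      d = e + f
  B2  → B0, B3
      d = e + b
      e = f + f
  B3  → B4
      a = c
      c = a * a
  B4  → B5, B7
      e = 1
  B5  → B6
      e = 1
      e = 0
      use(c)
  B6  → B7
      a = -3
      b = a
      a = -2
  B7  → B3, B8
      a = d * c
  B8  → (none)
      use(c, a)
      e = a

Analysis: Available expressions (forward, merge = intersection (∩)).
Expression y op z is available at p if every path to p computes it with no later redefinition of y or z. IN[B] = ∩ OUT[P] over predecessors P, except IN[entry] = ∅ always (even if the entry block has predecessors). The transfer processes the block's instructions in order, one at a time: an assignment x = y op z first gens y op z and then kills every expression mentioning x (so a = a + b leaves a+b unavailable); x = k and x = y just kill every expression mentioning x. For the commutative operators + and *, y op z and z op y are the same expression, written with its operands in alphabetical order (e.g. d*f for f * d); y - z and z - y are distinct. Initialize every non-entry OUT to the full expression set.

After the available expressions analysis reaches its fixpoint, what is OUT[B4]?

Answer: {a*a}

Derivation:
Fixpoint table:
  B0: | IN={} | OUT={}
  B1: | IN={} | OUT={e*e, e+f}
  B2: | IN={e*e, e+f} | OUT={f+f}
  B3: | IN={} | OUT={a*a}
  B4: | IN={a*a} | OUT={a*a}
  B5: | IN={} | OUT={}
  B6: | IN={} | OUT={}
  B7: | IN={} | OUT={c*d}
  B8: | IN={c*d} | OUT={c*d}

Merge at B4: IN[B4] = OUT[B3] = {a*a}
Applying B4's transfer function to that IN value gives OUT[B4] (row B4 above).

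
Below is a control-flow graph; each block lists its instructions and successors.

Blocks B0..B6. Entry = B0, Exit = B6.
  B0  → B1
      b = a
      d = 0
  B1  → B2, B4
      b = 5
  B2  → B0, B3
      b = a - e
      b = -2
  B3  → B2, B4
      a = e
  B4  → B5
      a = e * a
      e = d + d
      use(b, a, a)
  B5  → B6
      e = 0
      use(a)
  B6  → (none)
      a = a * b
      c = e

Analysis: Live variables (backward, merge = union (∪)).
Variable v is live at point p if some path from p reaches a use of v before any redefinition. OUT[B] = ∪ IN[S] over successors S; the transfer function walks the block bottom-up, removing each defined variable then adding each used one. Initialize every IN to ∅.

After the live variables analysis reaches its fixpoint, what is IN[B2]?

Per-block solution:
  B0: | IN={a, e} | OUT={a, d, e}
  B1: | IN={a, d, e} | OUT={a, b, d, e}
  B2: | IN={a, d, e} | OUT={a, b, d, e}
  B3: | IN={b, d, e} | OUT={a, b, d, e}
  B4: | IN={a, b, d, e} | OUT={a, b}
  B5: | IN={a, b} | OUT={a, b, e}
  B6: | IN={a, b, e} | OUT={}

Merge at B2: OUT[B2] = IN[B0] ⊔ IN[B3] = {a, b, d, e}
Applying B2's transfer function to that OUT value gives IN[B2] (row B2 above).

Answer: {a, d, e}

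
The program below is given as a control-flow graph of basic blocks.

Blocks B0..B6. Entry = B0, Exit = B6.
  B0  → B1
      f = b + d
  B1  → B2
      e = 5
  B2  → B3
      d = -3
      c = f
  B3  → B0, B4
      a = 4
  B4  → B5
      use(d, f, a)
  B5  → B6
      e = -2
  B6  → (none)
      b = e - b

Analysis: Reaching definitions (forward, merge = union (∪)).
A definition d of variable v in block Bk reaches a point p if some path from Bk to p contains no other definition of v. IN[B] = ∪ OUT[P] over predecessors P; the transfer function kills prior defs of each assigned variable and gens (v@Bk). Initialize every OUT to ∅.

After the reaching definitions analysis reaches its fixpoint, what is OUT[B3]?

Per-block solution:
  B0:   IN={a@B3, c@B2, d@B2, e@B1, f@B0}   OUT={a@B3, c@B2, d@B2, e@B1, f@B0}
  B1:   IN={a@B3, c@B2, d@B2, e@B1, f@B0}   OUT={a@B3, c@B2, d@B2, e@B1, f@B0}
  B2:   IN={a@B3, c@B2, d@B2, e@B1, f@B0}   OUT={a@B3, c@B2, d@B2, e@B1, f@B0}
  B3:   IN={a@B3, c@B2, d@B2, e@B1, f@B0}   OUT={a@B3, c@B2, d@B2, e@B1, f@B0}
  B4:   IN={a@B3, c@B2, d@B2, e@B1, f@B0}   OUT={a@B3, c@B2, d@B2, e@B1, f@B0}
  B5:   IN={a@B3, c@B2, d@B2, e@B1, f@B0}   OUT={a@B3, c@B2, d@B2, e@B5, f@B0}
  B6:   IN={a@B3, c@B2, d@B2, e@B5, f@B0}   OUT={a@B3, b@B6, c@B2, d@B2, e@B5, f@B0}

Merge at B3: IN[B3] = OUT[B2] = {a@B3, c@B2, d@B2, e@B1, f@B0}
Applying B3's transfer function to that IN value gives OUT[B3] (row B3 above).

Answer: {a@B3, c@B2, d@B2, e@B1, f@B0}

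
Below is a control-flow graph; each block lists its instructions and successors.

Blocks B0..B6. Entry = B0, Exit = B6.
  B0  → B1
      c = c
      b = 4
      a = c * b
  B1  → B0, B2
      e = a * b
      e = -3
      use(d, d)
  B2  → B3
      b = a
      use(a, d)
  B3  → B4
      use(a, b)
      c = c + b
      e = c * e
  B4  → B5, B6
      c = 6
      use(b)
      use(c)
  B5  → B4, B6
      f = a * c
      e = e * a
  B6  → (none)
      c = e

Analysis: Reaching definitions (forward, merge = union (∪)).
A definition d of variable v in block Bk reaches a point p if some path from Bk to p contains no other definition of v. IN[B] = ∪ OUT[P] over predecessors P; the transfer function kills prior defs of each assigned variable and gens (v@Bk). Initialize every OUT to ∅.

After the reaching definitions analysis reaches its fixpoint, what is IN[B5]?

Answer: {a@B0, b@B2, c@B4, e@B3, e@B5, f@B5}

Trace:
Converged values:
  B0:   IN={a@B0, b@B0, c@B0, e@B1}   OUT={a@B0, b@B0, c@B0, e@B1}
  B1:   IN={a@B0, b@B0, c@B0, e@B1}   OUT={a@B0, b@B0, c@B0, e@B1}
  B2:   IN={a@B0, b@B0, c@B0, e@B1}   OUT={a@B0, b@B2, c@B0, e@B1}
  B3:   IN={a@B0, b@B2, c@B0, e@B1}   OUT={a@B0, b@B2, c@B3, e@B3}
  B4:   IN={a@B0, b@B2, c@B3, c@B4, e@B3, e@B5, f@B5}   OUT={a@B0, b@B2, c@B4, e@B3, e@B5, f@B5}
  B5:   IN={a@B0, b@B2, c@B4, e@B3, e@B5, f@B5}   OUT={a@B0, b@B2, c@B4, e@B5, f@B5}
  B6:   IN={a@B0, b@B2, c@B4, e@B3, e@B5, f@B5}   OUT={a@B0, b@B2, c@B6, e@B3, e@B5, f@B5}

Merge at B5: IN[B5] = OUT[B4] = {a@B0, b@B2, c@B4, e@B3, e@B5, f@B5}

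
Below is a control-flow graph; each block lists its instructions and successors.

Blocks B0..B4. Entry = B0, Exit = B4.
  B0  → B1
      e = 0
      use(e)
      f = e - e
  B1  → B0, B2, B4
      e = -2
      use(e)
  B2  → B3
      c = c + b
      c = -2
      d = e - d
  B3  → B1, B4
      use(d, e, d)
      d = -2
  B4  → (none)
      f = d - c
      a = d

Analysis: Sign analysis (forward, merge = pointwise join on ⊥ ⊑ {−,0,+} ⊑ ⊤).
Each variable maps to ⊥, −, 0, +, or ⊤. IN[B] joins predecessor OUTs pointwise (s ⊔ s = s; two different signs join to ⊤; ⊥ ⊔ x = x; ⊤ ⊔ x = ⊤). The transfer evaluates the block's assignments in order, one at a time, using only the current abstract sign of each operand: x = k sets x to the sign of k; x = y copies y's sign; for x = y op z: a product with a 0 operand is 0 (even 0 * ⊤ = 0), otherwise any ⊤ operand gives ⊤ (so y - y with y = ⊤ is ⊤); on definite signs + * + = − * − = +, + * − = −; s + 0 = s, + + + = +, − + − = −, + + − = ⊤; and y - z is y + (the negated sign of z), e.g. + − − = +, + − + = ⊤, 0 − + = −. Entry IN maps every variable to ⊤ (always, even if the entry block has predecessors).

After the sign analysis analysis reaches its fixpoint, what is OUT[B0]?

Converged values:
  B0: | IN=(all ⊤) | OUT={e:0, f:0; rest ⊤}
  B1: | IN={f:0; rest ⊤} | OUT={e:-, f:0; rest ⊤}
  B2: | IN={e:-, f:0; rest ⊤} | OUT={c:-, e:-, f:0; rest ⊤}
  B3: | IN={c:-, e:-, f:0; rest ⊤} | OUT={c:-, d:-, e:-, f:0; rest ⊤}
  B4: | IN={e:-, f:0; rest ⊤} | OUT={e:-; rest ⊤}

Merge at B0 (entry node, so the boundary value (all ⊤) is joined with the incoming edge(s)): IN[B0] = (all ⊤) ⊔ OUT[B1] = {a: ⊤, b: ⊤, c: ⊤, d: ⊤, e: ⊤, f: ⊤}
Applying B0's transfer function to that IN value gives OUT[B0] (row B0 above).

Answer: {a: ⊤, b: ⊤, c: ⊤, d: ⊤, e: 0, f: 0}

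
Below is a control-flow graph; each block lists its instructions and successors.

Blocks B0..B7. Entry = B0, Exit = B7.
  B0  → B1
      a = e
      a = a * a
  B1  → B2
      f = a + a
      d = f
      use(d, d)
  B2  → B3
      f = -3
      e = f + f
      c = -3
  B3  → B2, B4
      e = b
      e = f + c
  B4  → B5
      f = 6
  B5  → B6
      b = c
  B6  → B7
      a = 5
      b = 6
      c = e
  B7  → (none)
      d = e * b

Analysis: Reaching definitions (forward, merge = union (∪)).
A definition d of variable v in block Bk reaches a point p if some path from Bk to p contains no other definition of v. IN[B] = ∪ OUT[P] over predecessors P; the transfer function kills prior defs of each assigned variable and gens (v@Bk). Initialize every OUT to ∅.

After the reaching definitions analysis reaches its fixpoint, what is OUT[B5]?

Answer: {a@B0, b@B5, c@B2, d@B1, e@B3, f@B4}

Derivation:
Per-block solution:
  B0: | IN={} | OUT={a@B0}
  B1: | IN={a@B0} | OUT={a@B0, d@B1, f@B1}
  B2: | IN={a@B0, c@B2, d@B1, e@B3, f@B1, f@B2} | OUT={a@B0, c@B2, d@B1, e@B2, f@B2}
  B3: | IN={a@B0, c@B2, d@B1, e@B2, f@B2} | OUT={a@B0, c@B2, d@B1, e@B3, f@B2}
  B4: | IN={a@B0, c@B2, d@B1, e@B3, f@B2} | OUT={a@B0, c@B2, d@B1, e@B3, f@B4}
  B5: | IN={a@B0, c@B2, d@B1, e@B3, f@B4} | OUT={a@B0, b@B5, c@B2, d@B1, e@B3, f@B4}
  B6: | IN={a@B0, b@B5, c@B2, d@B1, e@B3, f@B4} | OUT={a@B6, b@B6, c@B6, d@B1, e@B3, f@B4}
  B7: | IN={a@B6, b@B6, c@B6, d@B1, e@B3, f@B4} | OUT={a@B6, b@B6, c@B6, d@B7, e@B3, f@B4}

Merge at B5: IN[B5] = OUT[B4] = {a@B0, c@B2, d@B1, e@B3, f@B4}
Applying B5's transfer function to that IN value gives OUT[B5] (row B5 above).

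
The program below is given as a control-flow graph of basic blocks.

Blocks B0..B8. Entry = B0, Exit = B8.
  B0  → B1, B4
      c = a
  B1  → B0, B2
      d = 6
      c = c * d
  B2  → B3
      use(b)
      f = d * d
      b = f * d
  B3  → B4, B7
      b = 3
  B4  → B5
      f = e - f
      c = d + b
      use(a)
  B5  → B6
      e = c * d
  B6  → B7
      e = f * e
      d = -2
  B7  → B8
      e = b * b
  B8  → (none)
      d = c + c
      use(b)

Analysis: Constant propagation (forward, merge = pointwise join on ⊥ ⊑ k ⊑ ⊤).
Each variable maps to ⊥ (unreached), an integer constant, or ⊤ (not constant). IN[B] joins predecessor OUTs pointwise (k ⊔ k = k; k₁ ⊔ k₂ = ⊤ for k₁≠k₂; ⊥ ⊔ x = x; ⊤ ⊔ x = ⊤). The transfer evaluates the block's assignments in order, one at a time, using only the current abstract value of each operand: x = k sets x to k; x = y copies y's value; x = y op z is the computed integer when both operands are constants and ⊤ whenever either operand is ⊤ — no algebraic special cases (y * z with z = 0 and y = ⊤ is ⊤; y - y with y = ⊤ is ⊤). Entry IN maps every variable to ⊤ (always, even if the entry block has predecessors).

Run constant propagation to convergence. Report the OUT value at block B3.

Answer: {a: ⊤, b: 3, c: ⊤, d: 6, e: ⊤, f: 36}

Working:
Per-block solution:
  B0: | IN=(all ⊤) | OUT=(all ⊤)
  B1: | IN=(all ⊤) | OUT={d:6; rest ⊤}
  B2: | IN={d:6; rest ⊤} | OUT={b:216, d:6, f:36; rest ⊤}
  B3: | IN={b:216, d:6, f:36; rest ⊤} | OUT={b:3, d:6, f:36; rest ⊤}
  B4: | IN=(all ⊤) | OUT=(all ⊤)
  B5: | IN=(all ⊤) | OUT=(all ⊤)
  B6: | IN=(all ⊤) | OUT={d:-2; rest ⊤}
  B7: | IN=(all ⊤) | OUT=(all ⊤)
  B8: | IN=(all ⊤) | OUT=(all ⊤)

Merge at B3: IN[B3] = OUT[B2] = {a: ⊤, b: 216, c: ⊤, d: 6, e: ⊤, f: 36}
Applying B3's transfer function to that IN value gives OUT[B3] (row B3 above).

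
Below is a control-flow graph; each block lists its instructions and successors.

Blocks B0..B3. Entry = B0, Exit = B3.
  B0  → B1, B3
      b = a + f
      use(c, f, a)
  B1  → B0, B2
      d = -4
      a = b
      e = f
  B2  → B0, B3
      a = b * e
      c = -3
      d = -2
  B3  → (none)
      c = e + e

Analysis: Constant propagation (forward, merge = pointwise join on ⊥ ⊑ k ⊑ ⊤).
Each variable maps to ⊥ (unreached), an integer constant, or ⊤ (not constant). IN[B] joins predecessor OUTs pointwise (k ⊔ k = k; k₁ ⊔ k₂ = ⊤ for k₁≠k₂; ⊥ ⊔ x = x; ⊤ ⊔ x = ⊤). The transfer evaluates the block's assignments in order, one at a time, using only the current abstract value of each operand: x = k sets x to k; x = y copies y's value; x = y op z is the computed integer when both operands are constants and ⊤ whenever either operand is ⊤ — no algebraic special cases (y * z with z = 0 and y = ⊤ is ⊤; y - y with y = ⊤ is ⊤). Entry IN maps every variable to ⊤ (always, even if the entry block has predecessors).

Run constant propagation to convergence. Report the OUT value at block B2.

Fixpoint table:
  B0: | IN=(all ⊤) | OUT=(all ⊤)
  B1: | IN=(all ⊤) | OUT={d:-4; rest ⊤}
  B2: | IN={d:-4; rest ⊤} | OUT={c:-3, d:-2; rest ⊤}
  B3: | IN=(all ⊤) | OUT=(all ⊤)

Merge at B2: IN[B2] = OUT[B1] = {a: ⊤, b: ⊤, c: ⊤, d: -4, e: ⊤, f: ⊤}
Applying B2's transfer function to that IN value gives OUT[B2] (row B2 above).

Answer: {a: ⊤, b: ⊤, c: -3, d: -2, e: ⊤, f: ⊤}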